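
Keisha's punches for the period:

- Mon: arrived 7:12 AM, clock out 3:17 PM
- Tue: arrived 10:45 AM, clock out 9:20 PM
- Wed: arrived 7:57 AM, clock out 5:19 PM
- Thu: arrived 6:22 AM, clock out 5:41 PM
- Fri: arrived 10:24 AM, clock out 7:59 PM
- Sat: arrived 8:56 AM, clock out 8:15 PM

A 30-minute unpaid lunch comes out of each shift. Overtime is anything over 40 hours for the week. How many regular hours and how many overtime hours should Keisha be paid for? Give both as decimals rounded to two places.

Regular 40.00 hours, overtime 17.25 hours

Mon: 7:12 AM–3:17 PM = 8 h 5 min; less 30 min break → 7 h 35 min
Tue: 10:45 AM–9:20 PM = 10 h 35 min; less 30 min break → 10 h 5 min
Wed: 7:57 AM–5:19 PM = 9 h 22 min; less 30 min break → 8 h 52 min
Thu: 6:22 AM–5:41 PM = 11 h 19 min; less 30 min break → 10 h 49 min
Fri: 10:24 AM–7:59 PM = 9 h 35 min; less 30 min break → 9 h 5 min
Sat: 8:56 AM–8:15 PM = 11 h 19 min; less 30 min break → 10 h 49 min
Total worked: 57 h 15 min = 57.25 h.
Threshold 40 h → overtime 17 h 15 min, regular 40 h 0 min.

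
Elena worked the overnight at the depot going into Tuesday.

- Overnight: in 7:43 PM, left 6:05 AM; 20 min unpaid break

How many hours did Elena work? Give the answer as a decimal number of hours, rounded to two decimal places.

10.03 hours

Overnight: 7:43 PM → midnight = 4 h 17 min; midnight → 6:05 AM = 6 h 5 min; span 10 h 22 min; less 20 min break → 10 h 2 min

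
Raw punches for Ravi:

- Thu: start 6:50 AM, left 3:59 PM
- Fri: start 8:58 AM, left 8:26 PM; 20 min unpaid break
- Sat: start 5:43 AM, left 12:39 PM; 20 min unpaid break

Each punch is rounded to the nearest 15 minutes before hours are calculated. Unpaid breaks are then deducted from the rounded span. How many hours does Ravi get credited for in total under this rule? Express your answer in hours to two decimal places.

Thu: in 6:50 AM→6:45 AM, out 3:59 PM→4:00 PM; 9 h 15 min
Fri: in 8:58 AM→9:00 AM, out 8:26 PM→8:30 PM; 11 h 30 min − 20 min = 11 h 10 min
Sat: in 5:43 AM→5:45 AM, out 12:39 PM→12:45 PM; 7 h 0 min − 20 min = 6 h 40 min
Total credited: 27 h 5 min.

27.08 hours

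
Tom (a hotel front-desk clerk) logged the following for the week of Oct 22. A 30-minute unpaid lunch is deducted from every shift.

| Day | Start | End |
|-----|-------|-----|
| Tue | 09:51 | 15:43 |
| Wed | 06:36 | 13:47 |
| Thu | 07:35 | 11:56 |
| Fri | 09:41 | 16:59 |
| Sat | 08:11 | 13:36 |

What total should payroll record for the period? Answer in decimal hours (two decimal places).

27.62 hours

Tue: 09:51–15:43 = 5 h 52 min; less 30 min break → 5 h 22 min
Wed: 06:36–13:47 = 7 h 11 min; less 30 min break → 6 h 41 min
Thu: 07:35–11:56 = 4 h 21 min; less 30 min break → 3 h 51 min
Fri: 09:41–16:59 = 7 h 18 min; less 30 min break → 6 h 48 min
Sat: 08:11–13:36 = 5 h 25 min; less 30 min break → 4 h 55 min
Total: 5 h 22 min + 6 h 41 min + 3 h 51 min + 6 h 48 min + 4 h 55 min = 27 h 37 min.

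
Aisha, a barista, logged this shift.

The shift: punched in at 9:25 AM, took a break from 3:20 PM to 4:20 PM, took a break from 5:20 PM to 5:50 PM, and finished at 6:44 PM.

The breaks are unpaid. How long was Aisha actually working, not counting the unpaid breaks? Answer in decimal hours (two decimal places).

The shift: 9:25 AM–6:44 PM = 9 h 19 min; less 90 min break → 7 h 49 min

7.82 hours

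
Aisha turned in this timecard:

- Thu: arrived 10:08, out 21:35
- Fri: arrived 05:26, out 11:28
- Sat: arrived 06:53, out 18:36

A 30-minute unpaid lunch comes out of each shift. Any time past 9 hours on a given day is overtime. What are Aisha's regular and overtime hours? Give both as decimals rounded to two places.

Regular 23.53 hours, overtime 4.17 hours

Thu: 10:08–21:35 = 11 h 27 min; less 30 min break → 10 h 57 min
Fri: 05:26–11:28 = 6 h 2 min; less 30 min break → 5 h 32 min
Sat: 06:53–18:36 = 11 h 43 min; less 30 min break → 11 h 13 min
Thu reg 9 h 0 min / OT 1 h 57 min; Fri reg 5 h 32 min / OT 0 h 0 min; Sat reg 9 h 0 min / OT 2 h 13 min.
Totals: regular 23 h 32 min, overtime 4 h 10 min.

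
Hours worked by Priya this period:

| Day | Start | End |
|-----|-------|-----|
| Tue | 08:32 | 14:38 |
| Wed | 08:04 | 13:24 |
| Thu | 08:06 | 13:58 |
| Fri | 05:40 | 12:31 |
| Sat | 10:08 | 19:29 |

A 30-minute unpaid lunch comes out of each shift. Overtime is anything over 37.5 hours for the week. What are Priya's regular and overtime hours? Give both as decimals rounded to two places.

Regular 31.00 hours, overtime 0.00 hours

Tue: 08:32–14:38 = 6 h 6 min; less 30 min break → 5 h 36 min
Wed: 08:04–13:24 = 5 h 20 min; less 30 min break → 4 h 50 min
Thu: 08:06–13:58 = 5 h 52 min; less 30 min break → 5 h 22 min
Fri: 05:40–12:31 = 6 h 51 min; less 30 min break → 6 h 21 min
Sat: 10:08–19:29 = 9 h 21 min; less 30 min break → 8 h 51 min
Total worked: 31 h 0 min = 31.00 h.
Threshold 37.5 h → overtime 0 h 0 min, regular 31 h 0 min.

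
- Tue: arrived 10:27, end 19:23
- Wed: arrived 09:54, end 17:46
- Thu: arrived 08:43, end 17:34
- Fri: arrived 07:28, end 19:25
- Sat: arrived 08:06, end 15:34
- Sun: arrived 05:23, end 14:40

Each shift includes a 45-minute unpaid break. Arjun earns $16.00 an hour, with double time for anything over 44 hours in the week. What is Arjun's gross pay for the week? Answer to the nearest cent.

Tue: 10:27–19:23 = 8 h 56 min; less 45 min break → 8 h 11 min
Wed: 09:54–17:46 = 7 h 52 min; less 45 min break → 7 h 7 min
Thu: 08:43–17:34 = 8 h 51 min; less 45 min break → 8 h 6 min
Fri: 07:28–19:25 = 11 h 57 min; less 45 min break → 11 h 12 min
Sat: 08:06–15:34 = 7 h 28 min; less 45 min break → 6 h 43 min
Sun: 05:23–14:40 = 9 h 17 min; less 45 min break → 8 h 32 min
Total worked: 49 h 51 min = 2991 min.
Regular 44 h 0 min = 2640 min at $16.00/h; overtime 5 h 51 min = 351 min at $32.00/h.
Pay = (2640 × $16.00 + 351 × $32.00) ÷ 60 = $891.20.

$891.20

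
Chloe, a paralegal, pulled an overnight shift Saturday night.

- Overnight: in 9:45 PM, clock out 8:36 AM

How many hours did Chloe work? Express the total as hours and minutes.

10 h 51 min

Overnight: 9:45 PM → midnight = 2 h 15 min; midnight → 8:36 AM = 8 h 36 min; span 10 h 51 min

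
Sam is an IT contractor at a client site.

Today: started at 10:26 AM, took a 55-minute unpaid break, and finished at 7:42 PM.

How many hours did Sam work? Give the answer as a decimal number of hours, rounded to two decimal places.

8.35 hours

Today: 10:26 AM–7:42 PM = 9 h 16 min; less 55 min break → 8 h 21 min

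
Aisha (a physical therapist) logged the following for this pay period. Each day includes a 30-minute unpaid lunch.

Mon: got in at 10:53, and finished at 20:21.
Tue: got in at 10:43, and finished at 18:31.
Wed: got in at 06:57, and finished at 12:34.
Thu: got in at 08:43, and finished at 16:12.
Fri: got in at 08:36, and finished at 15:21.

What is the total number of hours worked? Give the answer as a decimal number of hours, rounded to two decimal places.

34.62 hours

Mon: 10:53–20:21 = 9 h 28 min; less 30 min break → 8 h 58 min
Tue: 10:43–18:31 = 7 h 48 min; less 30 min break → 7 h 18 min
Wed: 06:57–12:34 = 5 h 37 min; less 30 min break → 5 h 7 min
Thu: 08:43–16:12 = 7 h 29 min; less 30 min break → 6 h 59 min
Fri: 08:36–15:21 = 6 h 45 min; less 30 min break → 6 h 15 min
Total: 8 h 58 min + 7 h 18 min + 5 h 7 min + 6 h 59 min + 6 h 15 min = 34 h 37 min.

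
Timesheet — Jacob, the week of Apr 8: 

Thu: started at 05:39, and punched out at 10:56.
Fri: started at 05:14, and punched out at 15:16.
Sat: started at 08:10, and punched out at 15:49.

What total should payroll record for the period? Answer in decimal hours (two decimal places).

Thu: 05:39–10:56 = 5 h 17 min
Fri: 05:14–15:16 = 10 h 2 min
Sat: 08:10–15:49 = 7 h 39 min
Total: 5 h 17 min + 10 h 2 min + 7 h 39 min = 22 h 58 min.

22.97 hours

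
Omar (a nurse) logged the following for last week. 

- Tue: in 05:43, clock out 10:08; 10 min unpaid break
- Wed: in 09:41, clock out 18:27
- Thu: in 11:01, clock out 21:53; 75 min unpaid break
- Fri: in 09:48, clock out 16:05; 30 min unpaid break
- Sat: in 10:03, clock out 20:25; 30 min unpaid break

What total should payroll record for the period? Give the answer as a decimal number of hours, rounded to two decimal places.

Tue: 05:43–10:08 = 4 h 25 min; less 10 min break → 4 h 15 min
Wed: 09:41–18:27 = 8 h 46 min
Thu: 11:01–21:53 = 10 h 52 min; less 75 min break → 9 h 37 min
Fri: 09:48–16:05 = 6 h 17 min; less 30 min break → 5 h 47 min
Sat: 10:03–20:25 = 10 h 22 min; less 30 min break → 9 h 52 min
Total: 4 h 15 min + 8 h 46 min + 9 h 37 min + 5 h 47 min + 9 h 52 min = 38 h 17 min.

38.28 hours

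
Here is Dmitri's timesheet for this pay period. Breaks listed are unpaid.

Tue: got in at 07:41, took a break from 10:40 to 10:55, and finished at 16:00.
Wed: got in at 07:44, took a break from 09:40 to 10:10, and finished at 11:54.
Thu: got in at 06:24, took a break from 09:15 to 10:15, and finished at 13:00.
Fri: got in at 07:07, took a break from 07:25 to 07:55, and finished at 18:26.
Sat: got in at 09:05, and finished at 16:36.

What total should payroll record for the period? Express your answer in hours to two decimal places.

Tue: 07:41–16:00 = 8 h 19 min; less 15 min break → 8 h 4 min
Wed: 07:44–11:54 = 4 h 10 min; less 30 min break → 3 h 40 min
Thu: 06:24–13:00 = 6 h 36 min; less 60 min break → 5 h 36 min
Fri: 07:07–18:26 = 11 h 19 min; less 30 min break → 10 h 49 min
Sat: 09:05–16:36 = 7 h 31 min
Total: 8 h 4 min + 3 h 40 min + 5 h 36 min + 10 h 49 min + 7 h 31 min = 35 h 40 min.

35.67 hours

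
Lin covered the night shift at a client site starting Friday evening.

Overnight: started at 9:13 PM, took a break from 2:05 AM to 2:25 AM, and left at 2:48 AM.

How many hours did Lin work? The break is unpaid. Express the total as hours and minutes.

Overnight: 9:13 PM → midnight = 2 h 47 min; midnight → 2:48 AM = 2 h 48 min; span 5 h 35 min; less 20 min break → 5 h 15 min

5 h 15 min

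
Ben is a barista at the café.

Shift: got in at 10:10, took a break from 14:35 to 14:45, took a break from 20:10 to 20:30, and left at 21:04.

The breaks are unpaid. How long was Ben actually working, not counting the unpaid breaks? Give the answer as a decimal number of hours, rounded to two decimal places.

10.40 hours

Shift: 10:10–21:04 = 10 h 54 min; less 30 min break → 10 h 24 min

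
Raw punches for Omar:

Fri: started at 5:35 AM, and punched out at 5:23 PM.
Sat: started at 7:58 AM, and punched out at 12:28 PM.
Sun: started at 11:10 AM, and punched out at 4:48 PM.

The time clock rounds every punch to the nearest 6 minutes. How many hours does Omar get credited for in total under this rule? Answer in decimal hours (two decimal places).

21.90 hours

Fri: in 5:35 AM→5:36 AM, out 5:23 PM→5:24 PM; 11 h 48 min
Sat: in 7:58 AM→8:00 AM, out 12:28 PM→12:30 PM; 4 h 30 min
Sun: in 11:10 AM→11:12 AM, out 4:48 PM→4:48 PM; 5 h 36 min
Total credited: 21 h 54 min.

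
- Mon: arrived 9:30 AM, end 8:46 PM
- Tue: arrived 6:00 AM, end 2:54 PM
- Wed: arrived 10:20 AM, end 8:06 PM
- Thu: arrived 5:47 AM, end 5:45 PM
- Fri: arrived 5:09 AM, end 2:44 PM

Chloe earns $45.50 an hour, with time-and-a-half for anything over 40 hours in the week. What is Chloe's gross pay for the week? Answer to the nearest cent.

$2603.74

Mon: 9:30 AM–8:46 PM = 11 h 16 min
Tue: 6:00 AM–2:54 PM = 8 h 54 min
Wed: 10:20 AM–8:06 PM = 9 h 46 min
Thu: 5:47 AM–5:45 PM = 11 h 58 min
Fri: 5:09 AM–2:44 PM = 9 h 35 min
Total worked: 51 h 29 min = 3089 min.
Regular 40 h 0 min = 2400 min at $45.50/h; overtime 11 h 29 min = 689 min at $68.25/h.
Pay = (2400 × $45.50 + 689 × $68.25) ÷ 60 = $2603.74.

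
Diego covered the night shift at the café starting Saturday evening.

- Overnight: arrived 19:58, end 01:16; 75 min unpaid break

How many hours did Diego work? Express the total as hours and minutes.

4 h 3 min

Overnight: 19:58 → midnight = 4 h 2 min; midnight → 01:16 = 1 h 16 min; span 5 h 18 min; less 75 min break → 4 h 3 min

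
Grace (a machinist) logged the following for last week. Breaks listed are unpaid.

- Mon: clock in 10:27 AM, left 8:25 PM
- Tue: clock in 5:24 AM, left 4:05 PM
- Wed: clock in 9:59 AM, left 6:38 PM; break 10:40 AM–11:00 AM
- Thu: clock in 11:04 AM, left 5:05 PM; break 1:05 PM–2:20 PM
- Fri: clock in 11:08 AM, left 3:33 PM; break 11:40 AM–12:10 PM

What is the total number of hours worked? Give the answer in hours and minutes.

Mon: 10:27 AM–8:25 PM = 9 h 58 min
Tue: 5:24 AM–4:05 PM = 10 h 41 min
Wed: 9:59 AM–6:38 PM = 8 h 39 min; less 20 min break → 8 h 19 min
Thu: 11:04 AM–5:05 PM = 6 h 1 min; less 75 min break → 4 h 46 min
Fri: 11:08 AM–3:33 PM = 4 h 25 min; less 30 min break → 3 h 55 min
Total: 9 h 58 min + 10 h 41 min + 8 h 19 min + 4 h 46 min + 3 h 55 min = 37 h 39 min.

37 h 39 min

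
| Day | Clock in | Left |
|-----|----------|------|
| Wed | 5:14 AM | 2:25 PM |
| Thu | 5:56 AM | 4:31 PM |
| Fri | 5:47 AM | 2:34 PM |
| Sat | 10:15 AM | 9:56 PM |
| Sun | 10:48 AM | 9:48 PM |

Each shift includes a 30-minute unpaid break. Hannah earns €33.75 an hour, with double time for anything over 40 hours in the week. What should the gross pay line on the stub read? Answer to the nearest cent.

Wed: 5:14 AM–2:25 PM = 9 h 11 min; less 30 min break → 8 h 41 min
Thu: 5:56 AM–4:31 PM = 10 h 35 min; less 30 min break → 10 h 5 min
Fri: 5:47 AM–2:34 PM = 8 h 47 min; less 30 min break → 8 h 17 min
Sat: 10:15 AM–9:56 PM = 11 h 41 min; less 30 min break → 11 h 11 min
Sun: 10:48 AM–9:48 PM = 11 h 0 min; less 30 min break → 10 h 30 min
Total worked: 48 h 44 min = 2924 min.
Regular 40 h 0 min = 2400 min at €33.75/h; overtime 8 h 44 min = 524 min at €67.50/h.
Pay = (2400 × €33.75 + 524 × €67.50) ÷ 60 = €1939.50.

€1939.50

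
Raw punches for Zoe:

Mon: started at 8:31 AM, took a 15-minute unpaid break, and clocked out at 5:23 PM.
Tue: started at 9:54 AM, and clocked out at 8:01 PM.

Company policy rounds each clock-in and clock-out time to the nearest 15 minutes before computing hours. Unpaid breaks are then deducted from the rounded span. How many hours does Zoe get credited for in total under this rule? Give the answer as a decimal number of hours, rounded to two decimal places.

Mon: in 8:31 AM→8:30 AM, out 5:23 PM→5:30 PM; 9 h 0 min − 15 min = 8 h 45 min
Tue: in 9:54 AM→10:00 AM, out 8:01 PM→8:00 PM; 10 h 0 min
Total credited: 18 h 45 min.

18.75 hours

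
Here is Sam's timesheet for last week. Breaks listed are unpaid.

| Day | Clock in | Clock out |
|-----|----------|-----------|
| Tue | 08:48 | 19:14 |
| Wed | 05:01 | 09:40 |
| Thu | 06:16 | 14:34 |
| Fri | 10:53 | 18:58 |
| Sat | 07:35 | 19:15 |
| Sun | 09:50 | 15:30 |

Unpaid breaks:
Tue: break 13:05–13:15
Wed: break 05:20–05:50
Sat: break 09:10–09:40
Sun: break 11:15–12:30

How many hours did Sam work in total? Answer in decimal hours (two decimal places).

Tue: 08:48–19:14 = 10 h 26 min; less 10 min break → 10 h 16 min
Wed: 05:01–09:40 = 4 h 39 min; less 30 min break → 4 h 9 min
Thu: 06:16–14:34 = 8 h 18 min
Fri: 10:53–18:58 = 8 h 5 min
Sat: 07:35–19:15 = 11 h 40 min; less 30 min break → 11 h 10 min
Sun: 09:50–15:30 = 5 h 40 min; less 75 min break → 4 h 25 min
Total: 10 h 16 min + 4 h 9 min + 8 h 18 min + 8 h 5 min + 11 h 10 min + 4 h 25 min = 46 h 23 min.

46.38 hours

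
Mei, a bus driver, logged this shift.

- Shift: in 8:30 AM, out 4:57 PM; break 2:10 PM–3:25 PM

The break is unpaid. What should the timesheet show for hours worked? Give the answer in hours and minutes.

Shift: 8:30 AM–4:57 PM = 8 h 27 min; less 75 min break → 7 h 12 min

7 h 12 min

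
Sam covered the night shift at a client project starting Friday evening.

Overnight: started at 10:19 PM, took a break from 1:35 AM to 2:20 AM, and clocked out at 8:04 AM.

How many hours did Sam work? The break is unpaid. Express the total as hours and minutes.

Overnight: 10:19 PM → midnight = 1 h 41 min; midnight → 8:04 AM = 8 h 4 min; span 9 h 45 min; less 45 min break → 9 h 0 min

9 h 0 min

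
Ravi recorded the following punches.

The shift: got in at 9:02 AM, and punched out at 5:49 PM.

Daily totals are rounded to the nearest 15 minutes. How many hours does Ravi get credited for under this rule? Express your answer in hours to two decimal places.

The shift: 9:02 AM–5:49 PM = 8 h 47 min → rounds to 8 h 45 min

8.75 hours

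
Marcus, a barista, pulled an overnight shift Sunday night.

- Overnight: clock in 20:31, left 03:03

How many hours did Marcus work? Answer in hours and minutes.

6 h 32 min

Overnight: 20:31 → midnight = 3 h 29 min; midnight → 03:03 = 3 h 3 min; span 6 h 32 min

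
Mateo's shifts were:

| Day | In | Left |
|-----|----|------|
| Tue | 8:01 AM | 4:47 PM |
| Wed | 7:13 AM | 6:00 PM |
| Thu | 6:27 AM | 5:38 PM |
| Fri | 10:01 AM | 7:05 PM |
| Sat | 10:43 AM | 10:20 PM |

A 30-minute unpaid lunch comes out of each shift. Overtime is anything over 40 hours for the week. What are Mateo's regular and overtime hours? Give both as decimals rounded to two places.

Regular 40.00 hours, overtime 8.92 hours

Tue: 8:01 AM–4:47 PM = 8 h 46 min; less 30 min break → 8 h 16 min
Wed: 7:13 AM–6:00 PM = 10 h 47 min; less 30 min break → 10 h 17 min
Thu: 6:27 AM–5:38 PM = 11 h 11 min; less 30 min break → 10 h 41 min
Fri: 10:01 AM–7:05 PM = 9 h 4 min; less 30 min break → 8 h 34 min
Sat: 10:43 AM–10:20 PM = 11 h 37 min; less 30 min break → 11 h 7 min
Total worked: 48 h 55 min = 48.92 h.
Threshold 40 h → overtime 8 h 55 min, regular 40 h 0 min.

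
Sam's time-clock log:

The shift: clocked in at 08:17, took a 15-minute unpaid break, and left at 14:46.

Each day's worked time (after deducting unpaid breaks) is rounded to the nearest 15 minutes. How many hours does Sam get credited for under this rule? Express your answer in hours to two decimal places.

6.25 hours

The shift: 08:17–14:46 = 6 h 29 min − 15 min = 6 h 14 min → rounds to 6 h 15 min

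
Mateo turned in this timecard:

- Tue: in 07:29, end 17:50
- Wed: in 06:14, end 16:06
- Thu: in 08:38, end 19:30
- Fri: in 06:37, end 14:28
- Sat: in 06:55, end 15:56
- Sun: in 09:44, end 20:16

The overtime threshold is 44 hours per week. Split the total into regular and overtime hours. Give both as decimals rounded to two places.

Tue: 07:29–17:50 = 10 h 21 min
Wed: 06:14–16:06 = 9 h 52 min
Thu: 08:38–19:30 = 10 h 52 min
Fri: 06:37–14:28 = 7 h 51 min
Sat: 06:55–15:56 = 9 h 1 min
Sun: 09:44–20:16 = 10 h 32 min
Total worked: 58 h 29 min = 58.48 h.
Threshold 44 h → overtime 14 h 29 min, regular 44 h 0 min.

Regular 44.00 hours, overtime 14.48 hours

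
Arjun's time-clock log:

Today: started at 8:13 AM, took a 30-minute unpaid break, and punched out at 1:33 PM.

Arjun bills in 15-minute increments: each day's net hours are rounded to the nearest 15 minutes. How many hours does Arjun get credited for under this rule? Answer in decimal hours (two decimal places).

Today: 8:13 AM–1:33 PM = 5 h 20 min − 30 min = 4 h 50 min → rounds to 4 h 45 min

4.75 hours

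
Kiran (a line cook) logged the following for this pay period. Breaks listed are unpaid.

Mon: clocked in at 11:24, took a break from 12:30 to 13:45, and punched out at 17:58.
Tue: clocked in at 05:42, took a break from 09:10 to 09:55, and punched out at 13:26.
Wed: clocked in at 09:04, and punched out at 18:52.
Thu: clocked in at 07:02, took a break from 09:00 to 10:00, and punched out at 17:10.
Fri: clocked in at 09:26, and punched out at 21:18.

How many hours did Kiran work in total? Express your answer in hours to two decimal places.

Mon: 11:24–17:58 = 6 h 34 min; less 75 min break → 5 h 19 min
Tue: 05:42–13:26 = 7 h 44 min; less 45 min break → 6 h 59 min
Wed: 09:04–18:52 = 9 h 48 min
Thu: 07:02–17:10 = 10 h 8 min; less 60 min break → 9 h 8 min
Fri: 09:26–21:18 = 11 h 52 min
Total: 5 h 19 min + 6 h 59 min + 9 h 48 min + 9 h 8 min + 11 h 52 min = 43 h 6 min.

43.10 hours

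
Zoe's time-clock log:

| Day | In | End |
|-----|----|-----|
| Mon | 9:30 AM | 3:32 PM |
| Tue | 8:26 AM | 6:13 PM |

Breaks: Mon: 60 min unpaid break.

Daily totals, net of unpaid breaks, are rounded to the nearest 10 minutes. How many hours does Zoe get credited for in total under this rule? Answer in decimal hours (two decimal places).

Mon: 9:30 AM–3:32 PM = 6 h 2 min − 60 min = 5 h 2 min → rounds to 5 h 0 min
Tue: 8:26 AM–6:13 PM = 9 h 47 min → rounds to 9 h 50 min
Total credited: 14 h 50 min.

14.83 hours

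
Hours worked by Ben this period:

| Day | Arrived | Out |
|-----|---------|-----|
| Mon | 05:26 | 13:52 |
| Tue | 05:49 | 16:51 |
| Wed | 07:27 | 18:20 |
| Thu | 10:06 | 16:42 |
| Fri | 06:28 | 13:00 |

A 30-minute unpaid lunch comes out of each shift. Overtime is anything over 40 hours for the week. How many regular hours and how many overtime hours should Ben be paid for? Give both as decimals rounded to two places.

Regular 40.00 hours, overtime 0.98 hours

Mon: 05:26–13:52 = 8 h 26 min; less 30 min break → 7 h 56 min
Tue: 05:49–16:51 = 11 h 2 min; less 30 min break → 10 h 32 min
Wed: 07:27–18:20 = 10 h 53 min; less 30 min break → 10 h 23 min
Thu: 10:06–16:42 = 6 h 36 min; less 30 min break → 6 h 6 min
Fri: 06:28–13:00 = 6 h 32 min; less 30 min break → 6 h 2 min
Total worked: 40 h 59 min = 40.98 h.
Threshold 40 h → overtime 0 h 59 min, regular 40 h 0 min.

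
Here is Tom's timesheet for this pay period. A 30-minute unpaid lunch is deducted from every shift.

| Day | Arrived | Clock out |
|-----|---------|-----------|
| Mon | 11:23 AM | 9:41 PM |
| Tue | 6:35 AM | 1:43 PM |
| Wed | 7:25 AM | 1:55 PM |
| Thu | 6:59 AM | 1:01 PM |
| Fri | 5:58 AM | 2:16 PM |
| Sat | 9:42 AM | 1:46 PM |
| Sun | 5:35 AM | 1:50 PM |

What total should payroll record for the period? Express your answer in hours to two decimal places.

47.08 hours

Mon: 11:23 AM–9:41 PM = 10 h 18 min; less 30 min break → 9 h 48 min
Tue: 6:35 AM–1:43 PM = 7 h 8 min; less 30 min break → 6 h 38 min
Wed: 7:25 AM–1:55 PM = 6 h 30 min; less 30 min break → 6 h 0 min
Thu: 6:59 AM–1:01 PM = 6 h 2 min; less 30 min break → 5 h 32 min
Fri: 5:58 AM–2:16 PM = 8 h 18 min; less 30 min break → 7 h 48 min
Sat: 9:42 AM–1:46 PM = 4 h 4 min; less 30 min break → 3 h 34 min
Sun: 5:35 AM–1:50 PM = 8 h 15 min; less 30 min break → 7 h 45 min
Total: 9 h 48 min + 6 h 38 min + 6 h 0 min + 5 h 32 min + 7 h 48 min + 3 h 34 min + 7 h 45 min = 47 h 5 min.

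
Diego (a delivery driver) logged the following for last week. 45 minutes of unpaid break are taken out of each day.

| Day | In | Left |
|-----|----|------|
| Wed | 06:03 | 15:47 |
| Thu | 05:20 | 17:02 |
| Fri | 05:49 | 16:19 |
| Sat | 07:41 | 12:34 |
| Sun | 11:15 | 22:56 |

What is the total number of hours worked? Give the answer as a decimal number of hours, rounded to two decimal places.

44.75 hours

Wed: 06:03–15:47 = 9 h 44 min; less 45 min break → 8 h 59 min
Thu: 05:20–17:02 = 11 h 42 min; less 45 min break → 10 h 57 min
Fri: 05:49–16:19 = 10 h 30 min; less 45 min break → 9 h 45 min
Sat: 07:41–12:34 = 4 h 53 min; less 45 min break → 4 h 8 min
Sun: 11:15–22:56 = 11 h 41 min; less 45 min break → 10 h 56 min
Total: 8 h 59 min + 10 h 57 min + 9 h 45 min + 4 h 8 min + 10 h 56 min = 44 h 45 min.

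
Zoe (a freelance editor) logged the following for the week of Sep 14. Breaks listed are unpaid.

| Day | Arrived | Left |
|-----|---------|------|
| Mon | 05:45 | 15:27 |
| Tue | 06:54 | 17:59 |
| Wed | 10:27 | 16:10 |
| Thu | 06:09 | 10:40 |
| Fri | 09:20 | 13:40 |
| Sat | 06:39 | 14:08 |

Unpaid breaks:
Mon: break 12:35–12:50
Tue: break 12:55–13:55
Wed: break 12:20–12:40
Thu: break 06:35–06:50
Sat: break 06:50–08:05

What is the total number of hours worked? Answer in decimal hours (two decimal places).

39.75 hours

Mon: 05:45–15:27 = 9 h 42 min; less 15 min break → 9 h 27 min
Tue: 06:54–17:59 = 11 h 5 min; less 60 min break → 10 h 5 min
Wed: 10:27–16:10 = 5 h 43 min; less 20 min break → 5 h 23 min
Thu: 06:09–10:40 = 4 h 31 min; less 15 min break → 4 h 16 min
Fri: 09:20–13:40 = 4 h 20 min
Sat: 06:39–14:08 = 7 h 29 min; less 75 min break → 6 h 14 min
Total: 9 h 27 min + 10 h 5 min + 5 h 23 min + 4 h 16 min + 4 h 20 min + 6 h 14 min = 39 h 45 min.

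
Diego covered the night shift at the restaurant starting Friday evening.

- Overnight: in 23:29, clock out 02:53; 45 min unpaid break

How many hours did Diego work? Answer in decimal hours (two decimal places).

2.65 hours

Overnight: 23:29 → midnight = 0 h 31 min; midnight → 02:53 = 2 h 53 min; span 3 h 24 min; less 45 min break → 2 h 39 min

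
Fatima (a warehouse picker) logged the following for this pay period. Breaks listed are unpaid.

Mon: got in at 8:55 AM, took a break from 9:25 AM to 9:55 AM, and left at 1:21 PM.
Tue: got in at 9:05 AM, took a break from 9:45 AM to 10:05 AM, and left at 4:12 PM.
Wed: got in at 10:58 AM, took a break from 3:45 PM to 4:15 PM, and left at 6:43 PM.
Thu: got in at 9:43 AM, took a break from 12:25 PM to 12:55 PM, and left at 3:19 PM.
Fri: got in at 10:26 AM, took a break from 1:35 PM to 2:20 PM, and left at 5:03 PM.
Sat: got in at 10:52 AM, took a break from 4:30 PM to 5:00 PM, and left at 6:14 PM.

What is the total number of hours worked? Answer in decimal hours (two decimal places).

35.80 hours

Mon: 8:55 AM–1:21 PM = 4 h 26 min; less 30 min break → 3 h 56 min
Tue: 9:05 AM–4:12 PM = 7 h 7 min; less 20 min break → 6 h 47 min
Wed: 10:58 AM–6:43 PM = 7 h 45 min; less 30 min break → 7 h 15 min
Thu: 9:43 AM–3:19 PM = 5 h 36 min; less 30 min break → 5 h 6 min
Fri: 10:26 AM–5:03 PM = 6 h 37 min; less 45 min break → 5 h 52 min
Sat: 10:52 AM–6:14 PM = 7 h 22 min; less 30 min break → 6 h 52 min
Total: 3 h 56 min + 6 h 47 min + 7 h 15 min + 5 h 6 min + 5 h 52 min + 6 h 52 min = 35 h 48 min.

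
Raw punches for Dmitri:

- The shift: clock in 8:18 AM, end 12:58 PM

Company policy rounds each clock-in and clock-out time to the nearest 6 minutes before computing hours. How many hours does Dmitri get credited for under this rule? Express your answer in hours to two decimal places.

The shift: in 8:18 AM→8:18 AM, out 12:58 PM→1:00 PM; 4 h 42 min

4.70 hours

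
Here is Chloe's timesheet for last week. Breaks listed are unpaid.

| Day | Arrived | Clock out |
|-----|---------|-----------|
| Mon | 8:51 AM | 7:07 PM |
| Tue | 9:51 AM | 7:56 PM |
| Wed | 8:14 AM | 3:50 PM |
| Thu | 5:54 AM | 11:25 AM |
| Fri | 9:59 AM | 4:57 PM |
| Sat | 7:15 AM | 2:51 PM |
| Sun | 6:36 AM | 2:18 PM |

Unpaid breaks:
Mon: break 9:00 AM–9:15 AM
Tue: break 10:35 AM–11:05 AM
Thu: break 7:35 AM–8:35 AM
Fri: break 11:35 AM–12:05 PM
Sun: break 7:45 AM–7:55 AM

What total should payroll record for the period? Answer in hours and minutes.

Mon: 8:51 AM–7:07 PM = 10 h 16 min; less 15 min break → 10 h 1 min
Tue: 9:51 AM–7:56 PM = 10 h 5 min; less 30 min break → 9 h 35 min
Wed: 8:14 AM–3:50 PM = 7 h 36 min
Thu: 5:54 AM–11:25 AM = 5 h 31 min; less 60 min break → 4 h 31 min
Fri: 9:59 AM–4:57 PM = 6 h 58 min; less 30 min break → 6 h 28 min
Sat: 7:15 AM–2:51 PM = 7 h 36 min
Sun: 6:36 AM–2:18 PM = 7 h 42 min; less 10 min break → 7 h 32 min
Total: 10 h 1 min + 9 h 35 min + 7 h 36 min + 4 h 31 min + 6 h 28 min + 7 h 36 min + 7 h 32 min = 53 h 19 min.

53 h 19 min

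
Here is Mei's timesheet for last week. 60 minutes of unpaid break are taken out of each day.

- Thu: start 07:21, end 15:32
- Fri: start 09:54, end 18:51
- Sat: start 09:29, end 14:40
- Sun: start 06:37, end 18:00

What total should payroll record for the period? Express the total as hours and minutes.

29 h 42 min

Thu: 07:21–15:32 = 8 h 11 min; less 60 min break → 7 h 11 min
Fri: 09:54–18:51 = 8 h 57 min; less 60 min break → 7 h 57 min
Sat: 09:29–14:40 = 5 h 11 min; less 60 min break → 4 h 11 min
Sun: 06:37–18:00 = 11 h 23 min; less 60 min break → 10 h 23 min
Total: 7 h 11 min + 7 h 57 min + 4 h 11 min + 10 h 23 min = 29 h 42 min.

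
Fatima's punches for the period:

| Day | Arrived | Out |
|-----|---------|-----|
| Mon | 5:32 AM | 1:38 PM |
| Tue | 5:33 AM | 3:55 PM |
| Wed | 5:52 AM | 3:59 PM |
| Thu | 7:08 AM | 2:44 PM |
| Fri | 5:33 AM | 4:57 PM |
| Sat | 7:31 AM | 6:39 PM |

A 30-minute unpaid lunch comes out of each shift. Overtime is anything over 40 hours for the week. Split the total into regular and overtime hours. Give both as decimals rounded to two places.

Regular 40.00 hours, overtime 15.72 hours

Mon: 5:32 AM–1:38 PM = 8 h 6 min; less 30 min break → 7 h 36 min
Tue: 5:33 AM–3:55 PM = 10 h 22 min; less 30 min break → 9 h 52 min
Wed: 5:52 AM–3:59 PM = 10 h 7 min; less 30 min break → 9 h 37 min
Thu: 7:08 AM–2:44 PM = 7 h 36 min; less 30 min break → 7 h 6 min
Fri: 5:33 AM–4:57 PM = 11 h 24 min; less 30 min break → 10 h 54 min
Sat: 7:31 AM–6:39 PM = 11 h 8 min; less 30 min break → 10 h 38 min
Total worked: 55 h 43 min = 55.72 h.
Threshold 40 h → overtime 15 h 43 min, regular 40 h 0 min.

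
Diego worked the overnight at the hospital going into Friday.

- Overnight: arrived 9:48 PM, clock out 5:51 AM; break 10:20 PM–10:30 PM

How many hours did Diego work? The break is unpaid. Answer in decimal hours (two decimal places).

Overnight: 9:48 PM → midnight = 2 h 12 min; midnight → 5:51 AM = 5 h 51 min; span 8 h 3 min; less 10 min break → 7 h 53 min

7.88 hours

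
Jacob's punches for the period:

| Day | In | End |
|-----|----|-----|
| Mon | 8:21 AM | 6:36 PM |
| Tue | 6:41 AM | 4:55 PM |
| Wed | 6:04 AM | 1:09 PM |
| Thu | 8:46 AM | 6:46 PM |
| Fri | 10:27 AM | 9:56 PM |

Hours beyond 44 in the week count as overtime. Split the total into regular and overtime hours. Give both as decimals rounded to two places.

Regular 44.00 hours, overtime 5.05 hours

Mon: 8:21 AM–6:36 PM = 10 h 15 min
Tue: 6:41 AM–4:55 PM = 10 h 14 min
Wed: 6:04 AM–1:09 PM = 7 h 5 min
Thu: 8:46 AM–6:46 PM = 10 h 0 min
Fri: 10:27 AM–9:56 PM = 11 h 29 min
Total worked: 49 h 3 min = 49.05 h.
Threshold 44 h → overtime 5 h 3 min, regular 44 h 0 min.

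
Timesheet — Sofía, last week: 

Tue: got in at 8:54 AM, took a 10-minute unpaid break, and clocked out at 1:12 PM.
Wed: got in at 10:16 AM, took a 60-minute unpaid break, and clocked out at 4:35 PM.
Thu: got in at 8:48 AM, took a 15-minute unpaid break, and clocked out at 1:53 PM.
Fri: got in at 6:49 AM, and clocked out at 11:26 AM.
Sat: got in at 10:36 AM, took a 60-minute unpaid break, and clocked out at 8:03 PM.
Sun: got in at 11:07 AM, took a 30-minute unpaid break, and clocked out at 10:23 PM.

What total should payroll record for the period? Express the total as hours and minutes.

Tue: 8:54 AM–1:12 PM = 4 h 18 min; less 10 min break → 4 h 8 min
Wed: 10:16 AM–4:35 PM = 6 h 19 min; less 60 min break → 5 h 19 min
Thu: 8:48 AM–1:53 PM = 5 h 5 min; less 15 min break → 4 h 50 min
Fri: 6:49 AM–11:26 AM = 4 h 37 min
Sat: 10:36 AM–8:03 PM = 9 h 27 min; less 60 min break → 8 h 27 min
Sun: 11:07 AM–10:23 PM = 11 h 16 min; less 30 min break → 10 h 46 min
Total: 4 h 8 min + 5 h 19 min + 4 h 50 min + 4 h 37 min + 8 h 27 min + 10 h 46 min = 38 h 7 min.

38 h 7 min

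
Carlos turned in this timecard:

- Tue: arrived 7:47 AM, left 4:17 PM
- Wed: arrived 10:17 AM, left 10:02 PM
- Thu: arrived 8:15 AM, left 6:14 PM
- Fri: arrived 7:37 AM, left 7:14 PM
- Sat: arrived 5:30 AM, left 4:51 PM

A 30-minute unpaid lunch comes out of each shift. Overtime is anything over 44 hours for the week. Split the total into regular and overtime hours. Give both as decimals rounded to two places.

Tue: 7:47 AM–4:17 PM = 8 h 30 min; less 30 min break → 8 h 0 min
Wed: 10:17 AM–10:02 PM = 11 h 45 min; less 30 min break → 11 h 15 min
Thu: 8:15 AM–6:14 PM = 9 h 59 min; less 30 min break → 9 h 29 min
Fri: 7:37 AM–7:14 PM = 11 h 37 min; less 30 min break → 11 h 7 min
Sat: 5:30 AM–4:51 PM = 11 h 21 min; less 30 min break → 10 h 51 min
Total worked: 50 h 42 min = 50.70 h.
Threshold 44 h → overtime 6 h 42 min, regular 44 h 0 min.

Regular 44.00 hours, overtime 6.70 hours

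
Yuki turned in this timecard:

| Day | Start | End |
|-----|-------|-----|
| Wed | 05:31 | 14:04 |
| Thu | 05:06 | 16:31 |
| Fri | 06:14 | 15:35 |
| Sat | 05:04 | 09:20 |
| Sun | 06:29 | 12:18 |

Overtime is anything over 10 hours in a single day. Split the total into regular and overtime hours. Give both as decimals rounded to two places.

Regular 37.98 hours, overtime 1.42 hours

Wed: 05:31–14:04 = 8 h 33 min
Thu: 05:06–16:31 = 11 h 25 min
Fri: 06:14–15:35 = 9 h 21 min
Sat: 05:04–09:20 = 4 h 16 min
Sun: 06:29–12:18 = 5 h 49 min
Wed reg 8 h 33 min / OT 0 h 0 min; Thu reg 10 h 0 min / OT 1 h 25 min; Fri reg 9 h 21 min / OT 0 h 0 min; Sat reg 4 h 16 min / OT 0 h 0 min; Sun reg 5 h 49 min / OT 0 h 0 min.
Totals: regular 37 h 59 min, overtime 1 h 25 min.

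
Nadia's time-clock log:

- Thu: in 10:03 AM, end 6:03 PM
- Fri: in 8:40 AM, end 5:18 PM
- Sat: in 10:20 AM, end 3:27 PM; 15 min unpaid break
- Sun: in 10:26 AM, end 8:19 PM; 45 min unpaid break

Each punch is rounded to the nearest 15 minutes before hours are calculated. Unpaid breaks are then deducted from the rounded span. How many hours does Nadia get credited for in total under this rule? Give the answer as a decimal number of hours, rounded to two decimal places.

Thu: in 10:03 AM→10:00 AM, out 6:03 PM→6:00 PM; 8 h 0 min
Fri: in 8:40 AM→8:45 AM, out 5:18 PM→5:15 PM; 8 h 30 min
Sat: in 10:20 AM→10:15 AM, out 3:27 PM→3:30 PM; 5 h 15 min − 15 min = 5 h 0 min
Sun: in 10:26 AM→10:30 AM, out 8:19 PM→8:15 PM; 9 h 45 min − 45 min = 9 h 0 min
Total credited: 30 h 30 min.

30.50 hours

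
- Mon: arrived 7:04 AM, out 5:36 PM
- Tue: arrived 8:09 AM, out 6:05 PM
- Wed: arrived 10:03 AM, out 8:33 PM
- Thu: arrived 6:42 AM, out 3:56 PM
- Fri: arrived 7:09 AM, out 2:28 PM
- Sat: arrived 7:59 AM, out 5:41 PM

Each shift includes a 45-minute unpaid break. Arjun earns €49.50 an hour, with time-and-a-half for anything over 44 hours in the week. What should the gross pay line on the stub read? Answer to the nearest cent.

€2825.21

Mon: 7:04 AM–5:36 PM = 10 h 32 min; less 45 min break → 9 h 47 min
Tue: 8:09 AM–6:05 PM = 9 h 56 min; less 45 min break → 9 h 11 min
Wed: 10:03 AM–8:33 PM = 10 h 30 min; less 45 min break → 9 h 45 min
Thu: 6:42 AM–3:56 PM = 9 h 14 min; less 45 min break → 8 h 29 min
Fri: 7:09 AM–2:28 PM = 7 h 19 min; less 45 min break → 6 h 34 min
Sat: 7:59 AM–5:41 PM = 9 h 42 min; less 45 min break → 8 h 57 min
Total worked: 52 h 43 min = 3163 min.
Regular 44 h 0 min = 2640 min at €49.50/h; overtime 8 h 43 min = 523 min at €74.25/h.
Pay = (2640 × €49.50 + 523 × €74.25) ÷ 60 = €2825.21.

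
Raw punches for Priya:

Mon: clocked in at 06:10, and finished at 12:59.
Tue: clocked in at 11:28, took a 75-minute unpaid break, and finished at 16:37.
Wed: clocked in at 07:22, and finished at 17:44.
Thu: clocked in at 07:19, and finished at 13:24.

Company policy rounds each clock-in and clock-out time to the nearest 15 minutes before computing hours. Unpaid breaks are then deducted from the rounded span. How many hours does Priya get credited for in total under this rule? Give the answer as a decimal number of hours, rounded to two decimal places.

Mon: in 06:10→06:15, out 12:59→13:00; 6 h 45 min
Tue: in 11:28→11:30, out 16:37→16:30; 5 h 0 min − 75 min = 3 h 45 min
Wed: in 07:22→07:15, out 17:44→17:45; 10 h 30 min
Thu: in 07:19→07:15, out 13:24→13:30; 6 h 15 min
Total credited: 27 h 15 min.

27.25 hours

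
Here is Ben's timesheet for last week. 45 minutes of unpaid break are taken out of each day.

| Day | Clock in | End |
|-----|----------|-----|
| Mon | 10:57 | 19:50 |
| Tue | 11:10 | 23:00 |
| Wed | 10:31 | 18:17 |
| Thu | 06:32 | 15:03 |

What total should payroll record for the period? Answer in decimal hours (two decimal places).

34.00 hours

Mon: 10:57–19:50 = 8 h 53 min; less 45 min break → 8 h 8 min
Tue: 11:10–23:00 = 11 h 50 min; less 45 min break → 11 h 5 min
Wed: 10:31–18:17 = 7 h 46 min; less 45 min break → 7 h 1 min
Thu: 06:32–15:03 = 8 h 31 min; less 45 min break → 7 h 46 min
Total: 8 h 8 min + 11 h 5 min + 7 h 1 min + 7 h 46 min = 34 h 0 min.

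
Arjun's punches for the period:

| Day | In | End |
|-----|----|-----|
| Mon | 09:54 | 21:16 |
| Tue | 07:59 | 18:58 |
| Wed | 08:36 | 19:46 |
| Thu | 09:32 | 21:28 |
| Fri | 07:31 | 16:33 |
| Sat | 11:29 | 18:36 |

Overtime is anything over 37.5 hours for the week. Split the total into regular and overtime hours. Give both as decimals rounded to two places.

Mon: 09:54–21:16 = 11 h 22 min
Tue: 07:59–18:58 = 10 h 59 min
Wed: 08:36–19:46 = 11 h 10 min
Thu: 09:32–21:28 = 11 h 56 min
Fri: 07:31–16:33 = 9 h 2 min
Sat: 11:29–18:36 = 7 h 7 min
Total worked: 61 h 36 min = 61.60 h.
Threshold 37.5 h → overtime 24 h 6 min, regular 37 h 30 min.

Regular 37.50 hours, overtime 24.10 hours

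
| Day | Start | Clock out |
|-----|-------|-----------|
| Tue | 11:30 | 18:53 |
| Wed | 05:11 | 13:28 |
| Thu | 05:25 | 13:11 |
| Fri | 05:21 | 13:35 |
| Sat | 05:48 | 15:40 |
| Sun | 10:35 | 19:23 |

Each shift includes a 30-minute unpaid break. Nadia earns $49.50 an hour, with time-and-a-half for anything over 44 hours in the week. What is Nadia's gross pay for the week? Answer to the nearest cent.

$2425.50

Tue: 11:30–18:53 = 7 h 23 min; less 30 min break → 6 h 53 min
Wed: 05:11–13:28 = 8 h 17 min; less 30 min break → 7 h 47 min
Thu: 05:25–13:11 = 7 h 46 min; less 30 min break → 7 h 16 min
Fri: 05:21–13:35 = 8 h 14 min; less 30 min break → 7 h 44 min
Sat: 05:48–15:40 = 9 h 52 min; less 30 min break → 9 h 22 min
Sun: 10:35–19:23 = 8 h 48 min; less 30 min break → 8 h 18 min
Total worked: 47 h 20 min = 2840 min.
Regular 44 h 0 min = 2640 min at $49.50/h; overtime 3 h 20 min = 200 min at $74.25/h.
Pay = (2640 × $49.50 + 200 × $74.25) ÷ 60 = $2425.50.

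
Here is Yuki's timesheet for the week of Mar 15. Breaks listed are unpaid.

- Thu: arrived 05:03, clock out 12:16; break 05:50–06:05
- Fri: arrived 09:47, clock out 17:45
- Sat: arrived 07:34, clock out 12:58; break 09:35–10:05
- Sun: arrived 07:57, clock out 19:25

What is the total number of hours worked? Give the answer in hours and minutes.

Thu: 05:03–12:16 = 7 h 13 min; less 15 min break → 6 h 58 min
Fri: 09:47–17:45 = 7 h 58 min
Sat: 07:34–12:58 = 5 h 24 min; less 30 min break → 4 h 54 min
Sun: 07:57–19:25 = 11 h 28 min
Total: 6 h 58 min + 7 h 58 min + 4 h 54 min + 11 h 28 min = 31 h 18 min.

31 h 18 min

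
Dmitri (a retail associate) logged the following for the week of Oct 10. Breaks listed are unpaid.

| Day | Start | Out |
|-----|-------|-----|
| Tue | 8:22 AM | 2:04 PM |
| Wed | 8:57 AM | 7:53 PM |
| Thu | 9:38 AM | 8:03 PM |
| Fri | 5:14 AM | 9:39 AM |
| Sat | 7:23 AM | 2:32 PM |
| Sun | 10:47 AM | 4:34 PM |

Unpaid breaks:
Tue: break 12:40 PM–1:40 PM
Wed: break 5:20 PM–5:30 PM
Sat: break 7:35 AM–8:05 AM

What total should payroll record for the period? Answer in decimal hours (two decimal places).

42.73 hours

Tue: 8:22 AM–2:04 PM = 5 h 42 min; less 60 min break → 4 h 42 min
Wed: 8:57 AM–7:53 PM = 10 h 56 min; less 10 min break → 10 h 46 min
Thu: 9:38 AM–8:03 PM = 10 h 25 min
Fri: 5:14 AM–9:39 AM = 4 h 25 min
Sat: 7:23 AM–2:32 PM = 7 h 9 min; less 30 min break → 6 h 39 min
Sun: 10:47 AM–4:34 PM = 5 h 47 min
Total: 4 h 42 min + 10 h 46 min + 10 h 25 min + 4 h 25 min + 6 h 39 min + 5 h 47 min = 42 h 44 min.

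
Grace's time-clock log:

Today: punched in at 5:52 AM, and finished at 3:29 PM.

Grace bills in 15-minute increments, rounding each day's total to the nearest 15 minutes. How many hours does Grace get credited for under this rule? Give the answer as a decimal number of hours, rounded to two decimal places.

9.50 hours

Today: 5:52 AM–3:29 PM = 9 h 37 min → rounds to 9 h 30 min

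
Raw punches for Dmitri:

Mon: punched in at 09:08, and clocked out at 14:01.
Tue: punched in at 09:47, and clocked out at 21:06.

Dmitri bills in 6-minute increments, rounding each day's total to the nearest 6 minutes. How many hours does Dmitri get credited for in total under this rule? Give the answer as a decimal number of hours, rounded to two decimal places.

16.20 hours

Mon: 09:08–14:01 = 4 h 53 min → rounds to 4 h 54 min
Tue: 09:47–21:06 = 11 h 19 min → rounds to 11 h 18 min
Total credited: 16 h 12 min.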